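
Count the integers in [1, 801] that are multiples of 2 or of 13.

Multiples of 2: 400. Multiples of 13: 61. Of both (lcm=26): 30.
By inclusion-exclusion: 400 + 61 - 30.

Final answer: 431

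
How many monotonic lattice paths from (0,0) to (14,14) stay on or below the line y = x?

Total monotonic paths to (14,14): C(28,14) = 40116600.
Paths that cross above y=x (reflection bijection): C(28,15) = 37442160.
Valid Dyck paths: 40116600 - 37442160.
(These counts are the Catalan numbers.)

Final answer: C_{14} = 2674440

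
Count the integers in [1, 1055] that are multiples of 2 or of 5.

Multiples of 2: 527. Multiples of 5: 211. Of both (lcm=10): 105.
By inclusion-exclusion: 527 + 211 - 105.

Final answer: 633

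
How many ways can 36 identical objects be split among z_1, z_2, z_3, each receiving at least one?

Substitute z'_i = z_i - 1 (so z'_i >= 0). Then sum z'_i = 36 - 3 = 33.
Stars and bars: C(33+3-1, 3-1) = C(35,2).

Final answer: C(35,2) = 595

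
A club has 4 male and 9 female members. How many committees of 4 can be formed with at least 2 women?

Sum over valid woman counts:
C(9,2)C(4,2) = 216
C(9,3)C(4,1) = 336
C(9,4)C(4,0) = 126
Total: 216 + 336 + 126.

Final answer: 678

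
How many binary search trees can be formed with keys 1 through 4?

This is counted by the nth Catalan number C_n. Here n = 4.
C_n = (2n)!/(n!(n+1)!), so C_{4} = 8!/(4! x 5!) = C(8,4)/5 = 70/5.

Final answer: C_{4} = 14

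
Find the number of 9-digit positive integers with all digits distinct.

First digit: 9 (not 0). Second: 9 (not first). Third: 8, etc.
Total: 9 x 9 x 8 x 7 x 6 x 5 x 4 x 3 x 2.

Final answer: 3265920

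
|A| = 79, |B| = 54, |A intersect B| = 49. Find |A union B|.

|A union B| = |A| + |B| - |A intersect B| = 79 + 54 - 49.

Final answer: 84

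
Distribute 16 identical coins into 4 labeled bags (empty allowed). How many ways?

Stars and bars: C(n+k-1, k-1) = C(19,3).

Final answer: C(19,3) = 969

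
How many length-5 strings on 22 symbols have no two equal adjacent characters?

Let g(n) count such strings. g(1) = 22, and each valid string of length n-1 extends in 21 ways (any symbol but the last), so g(n) = 21 g(n-1).
Total: g(5) = 22 x 21^4.

Final answer: 22 x 21^{4} = 4278582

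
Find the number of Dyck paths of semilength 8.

Total monotonic paths to (8,8): C(16,8) = 12870.
A path is bad iff it touches y = x + 1; reflecting its initial segment maps bad paths bijectively onto all paths to (7,9), of which there are C(16,9) = 11440.
Valid Dyck paths: 12870 - 11440.
(Check: C(16,8) - C(16,9) = C(16,8)/9, the Catalan number C_{8}.)

Final answer: C_{8} = 1430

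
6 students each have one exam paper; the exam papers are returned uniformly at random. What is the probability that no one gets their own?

Use the recurrence D(n) = (n-1)(D(n-1) + D(n-2)) with D(0)=1, D(1)=0.
Building up: D(2)=1, D(3)=2, D(4)=9, D(5)=44, D(6)=265.
Total arrangements: 6! = 720.
Probability = D(6)/6! = 53/144.

Final answer: D(6)/6! = 265/720 = 0.368056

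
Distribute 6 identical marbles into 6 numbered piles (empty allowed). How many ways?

Stars and bars: C(n+k-1, k-1) = C(11,5).

Final answer: C(11,5) = 462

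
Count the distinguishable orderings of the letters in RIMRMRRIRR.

Letters (I:2, M:2, R:6). Total letters: 10.
Permutations = 10!/(6! x 2! x 2!).

Final answer: 1260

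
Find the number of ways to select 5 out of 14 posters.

C(14,5) = 14!/(5! x (14-5)!).

Final answer: C(14,5) = 2002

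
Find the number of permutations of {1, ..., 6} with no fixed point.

Derangements satisfy D(n) = (n-1)(D(n-1) + D(n-2)), starting from D(0)=1, D(1)=0.
D(2) = 1 x (0 + 1) = 1
D(3) = 2 x (1 + 0) = 2
D(4) = 3 x (2 + 1) = 9
D(5) = 4 x (9 + 2) = 44
D(6) = 5 x (D(5) + D(4)) = 5 x (44 + 9)

Final answer: D(6) = 265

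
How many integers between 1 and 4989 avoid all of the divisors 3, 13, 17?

|div by 3|=1663, |div by 13|=383, |div by 17|=293.
|div by 3&13|=127, |div by 3&17|=97, |div by 13&17|=22, |div by all|=7.
By inclusion-exclusion, divisible by at least one: 1663+383+293-127-97-22+7 = 2100.
Not divisible by any: 4989 - 2100.

Final answer: 2889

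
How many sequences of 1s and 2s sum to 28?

Let f(n) count the ways. The last step is size 1 or 2, so f(n) = f(n-1) + f(n-2) with f(1)=1, f(2)=2.
Building up term by term: f(1)=1, f(2)=2, f(3)=3, f(4)=5, f(5)=8, f(6)=13, f(7)=21, f(8)=34, f(9)=55, f(10)=89, f(11)=144, f(12)=233, f(13)=377, f(14)=610, f(15)=987, f(16)=1597, f(17)=2584, f(18)=4181, f(19)=6765, f(20)=10946, f(21)=17711, f(22)=28657, f(23)=46368, f(24)=75025, f(25)=121393, f(26)=196418, f(27)=317811, f(28)=514229.

Final answer: 514229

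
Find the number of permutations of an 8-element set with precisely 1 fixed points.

Choose which 1 elements are fixed: C(8,1) = 8.
Derange the remaining 7 using D(j) = (j-1)(D(j-1) + D(j-2)), D(0)=1, D(1)=0: D(2)=1, D(3)=2, D(4)=9, D(5)=44, D(6)=265, D(7)=1854.
Total: 8 x 1854.

Final answer: C(8,1) D(7) = 14832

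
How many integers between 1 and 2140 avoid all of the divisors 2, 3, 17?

|div by 2|=1070, |div by 3|=713, |div by 17|=125.
|div by 2&3|=356, |div by 2&17|=62, |div by 3&17|=41, |div by all|=20.
By inclusion-exclusion, divisible by at least one: 1070+713+125-356-62-41+20 = 1469.
Not divisible by any: 2140 - 1469.

Final answer: 671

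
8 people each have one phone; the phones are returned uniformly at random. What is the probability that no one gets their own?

Use the recurrence D(n) = (n-1)(D(n-1) + D(n-2)) with D(0)=1, D(1)=0.
Building up: D(2)=1, D(3)=2, D(4)=9, D(5)=44, D(6)=265, D(7)=1854, D(8)=14833.
Total arrangements: 8! = 40320.
Probability = D(8)/8! = 2119/5760.

Final answer: D(8)/8! = 14833/40320 = 0.367882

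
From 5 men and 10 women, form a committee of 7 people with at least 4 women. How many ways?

Sum over valid woman counts:
C(10,4)C(5,3) = 2100
C(10,5)C(5,2) = 2520
C(10,6)C(5,1) = 1050
C(10,7)C(5,0) = 120
Total: 2100 + 2520 + 1050 + 120.

Final answer: 5790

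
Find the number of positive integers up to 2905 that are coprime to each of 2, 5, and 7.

|div by 2|=1452, |div by 5|=581, |div by 7|=415.
|div by 2&5|=290, |div by 2&7|=207, |div by 5&7|=83, |div by all|=41.
By inclusion-exclusion, divisible by at least one: 1452+581+415-290-207-83+41 = 1909.
Not divisible by any: 2905 - 1909.

Final answer: 996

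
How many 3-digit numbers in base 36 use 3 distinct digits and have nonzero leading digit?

First digit: 35 (nonzero). Second: 35 (not first). Third: 34, etc.
Total: 35 x 35 x 34.

Final answer: 41650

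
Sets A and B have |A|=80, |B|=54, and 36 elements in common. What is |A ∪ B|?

|A union B| = |A| + |B| - |A intersect B| = 80 + 54 - 36.

Final answer: 98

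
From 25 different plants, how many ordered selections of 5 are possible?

P(25,5) = 25!/(25-5)! = 25!/20!.

Final answer: P(25,5) = 6375600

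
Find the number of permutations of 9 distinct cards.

The number of ways to arrange 9 distinct objects is 9!.

Final answer: 9! = 362880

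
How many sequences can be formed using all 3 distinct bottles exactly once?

The number of ways to arrange 3 distinct objects is 3!.

Final answer: 3! = 6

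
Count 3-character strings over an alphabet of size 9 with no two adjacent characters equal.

First character: 9 choices. Each subsequent: 8 choices (must differ from the previous one).
Total: 9 x 8^2.

Final answer: 9 x 8^{2} = 576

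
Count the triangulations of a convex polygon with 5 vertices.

The structures are counted by the Catalan number C_n. Here n = 5 - 2 = 3.
C_n = C(2n,n) - C(2n,n+1), so C_{3} = C(6,3) - C(6,4) = 20 - 15.

Final answer: C_{3} = 5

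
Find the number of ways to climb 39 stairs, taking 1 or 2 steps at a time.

Let f(n) be the number of climbs. Removing the last move (1 or 2 steps) gives f(n) = f(n-1) + f(n-2); base cases f(1)=1, f(2)=2.
Iterating the recurrence: f(1)=1, f(2)=2, f(3)=3, f(4)=5, f(5)=8, f(6)=13, f(7)=21, f(8)=34, f(9)=55, f(10)=89, f(11)=144, f(12)=233, f(13)=377, f(14)=610, f(15)=987, f(16)=1597, f(17)=2584, f(18)=4181, f(19)=6765, f(20)=10946, f(21)=17711, f(22)=28657, f(23)=46368, f(24)=75025, f(25)=121393, f(26)=196418, f(27)=317811, f(28)=514229, f(29)=832040, f(30)=1346269, f(31)=2178309, f(32)=3524578, f(33)=5702887, f(34)=9227465, f(35)=14930352, f(36)=24157817, f(37)=39088169, f(38)=63245986, f(39)=102334155.

Final answer: 102334155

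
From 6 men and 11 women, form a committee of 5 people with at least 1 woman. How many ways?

Sum over valid woman counts:
C(11,1)C(6,4) = 165
C(11,2)C(6,3) = 1100
C(11,3)C(6,2) = 2475
C(11,4)C(6,1) = 1980
C(11,5)C(6,0) = 462
Total: 165 + 1100 + 2475 + 1980 + 462.

Final answer: 6182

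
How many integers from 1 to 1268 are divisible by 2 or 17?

Multiples of 2: 634. Multiples of 17: 74. Of both (lcm=34): 37.
By inclusion-exclusion: 634 + 74 - 37.

Final answer: 671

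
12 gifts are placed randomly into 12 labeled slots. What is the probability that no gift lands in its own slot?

D(n) = (n-1)(D(n-1) + D(n-2)), D(0)=1, D(1)=0.
Building up: D(2)=1, D(3)=2, D(4)=9, D(5)=44, D(6)=265, D(7)=1854, D(8)=14833, D(9)=133496, D(10)=1334961, D(11)=14684570, D(12)=176214841.
Total arrangements: 12! = 479001600.
Probability = D(12)/12! = 16019531/43545600.

Final answer: D(12)/12! = 176214841/479001600 = 0.367879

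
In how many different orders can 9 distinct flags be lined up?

The number of ways to arrange 9 distinct objects is 9!.

Final answer: 9! = 362880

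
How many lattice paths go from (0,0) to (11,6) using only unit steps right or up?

Each path has 11 right steps and 6 up steps in some order (17 steps total).
Choose which 6 of the 17 steps are up: C(17,6).

Final answer: C(17,6) = 12376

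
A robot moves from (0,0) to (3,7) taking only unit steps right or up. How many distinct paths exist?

Each path has 3 right steps and 7 up steps in some order (10 steps total).
Choose which 7 of the 10 steps are up: C(10,7).

Final answer: C(10,7) = 120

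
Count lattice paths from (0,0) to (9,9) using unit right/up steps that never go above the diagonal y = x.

Total monotonic paths to (9,9): C(18,9) = 48620.
A path is bad iff it touches y = x + 1; reflecting its initial segment maps bad paths bijectively onto all paths to (8,10), of which there are C(18,10) = 43758.
Valid Dyck paths: 48620 - 43758.
(Equivalently, C_{9} = C(18,9)/10 = 48620/10.)

Final answer: C_{9} = 4862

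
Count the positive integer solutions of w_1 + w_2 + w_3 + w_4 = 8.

Substitute w'_i = w_i - 1 (so w'_i >= 0). Then sum w'_i = 8 - 4 = 4.
Stars and bars: C(4+4-1, 4-1) = C(7,3).

Final answer: C(7,3) = 35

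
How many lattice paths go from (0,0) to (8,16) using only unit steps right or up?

Each path has 8 right steps and 16 up steps in some order (24 steps total).
Choose which 16 of the 24 steps are up: C(24,16).

Final answer: C(24,16) = 735471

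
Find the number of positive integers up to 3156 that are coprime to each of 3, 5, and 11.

|div by 3|=1052, |div by 5|=631, |div by 11|=286.
|div by 3&5|=210, |div by 3&11|=95, |div by 5&11|=57, |div by all|=19.
By inclusion-exclusion, divisible by at least one: 1052+631+286-210-95-57+19 = 1626.
Not divisible by any: 3156 - 1626.

Final answer: 1530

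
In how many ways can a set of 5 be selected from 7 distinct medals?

C(7,5) = 7!/(5! x (7-5)!).

Final answer: C(7,5) = 21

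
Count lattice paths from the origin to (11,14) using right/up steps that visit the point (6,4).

Paths (0,0)->(6,4): C(10,4) = 210.
Paths (6,4)->(11,14): C(15,10) = 3003.
By multiplication principle: 210 x 3003.

Final answer: 630630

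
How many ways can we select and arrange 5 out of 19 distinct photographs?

P(19,5) = 19!/(19-5)! = 19!/14!.

Final answer: P(19,5) = 1395360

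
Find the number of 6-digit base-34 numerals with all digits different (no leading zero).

The leading digit has 33 choices (anything but zero); the next has 33 (anything but the first), then 32, and so on, one fewer each time.
Total: 33 x 33 x 32 x 31 x 30 x 29.

Final answer: 939850560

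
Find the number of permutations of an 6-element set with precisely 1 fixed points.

Choose which 1 elements are fixed: C(6,1) = 6.
Derange the remaining 5 using D(j) = (j-1)(D(j-1) + D(j-2)), D(0)=1, D(1)=0: D(2)=1, D(3)=2, D(4)=9, D(5)=44.
Total: 6 x 44.

Final answer: C(6,1) D(5) = 264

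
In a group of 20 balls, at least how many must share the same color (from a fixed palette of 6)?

There are 6 possible values for color (from a fixed palette of 6). With 20 balls and 6 categories, by pigeonhole: ceiling(20/6).

Final answer: 4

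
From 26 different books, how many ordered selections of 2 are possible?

P(26,2) = 26!/(26-2)! = 26!/24!.

Final answer: P(26,2) = 650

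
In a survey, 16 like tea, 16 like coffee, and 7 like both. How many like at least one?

|A union B| = |A| + |B| - |A intersect B| = 16 + 16 - 7.

Final answer: 25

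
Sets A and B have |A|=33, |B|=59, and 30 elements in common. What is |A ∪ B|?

|A union B| = |A| + |B| - |A intersect B| = 33 + 59 - 30.

Final answer: 62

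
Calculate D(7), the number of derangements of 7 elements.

Derangements satisfy D(n) = (n-1)(D(n-1) + D(n-2)), starting from D(0)=1, D(1)=0.
D(2) = 1 x (0 + 1) = 1
D(3) = 2 x (1 + 0) = 2
D(4) = 3 x (2 + 1) = 9
D(5) = 4 x (9 + 2) = 44
D(6) = 5 x (44 + 9) = 265
D(7) = 6 x (D(6) + D(5)) = 6 x (265 + 44)

Final answer: D(7) = 1854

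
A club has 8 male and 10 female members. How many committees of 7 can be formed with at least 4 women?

Sum over valid woman counts:
C(10,4)C(8,3) = 11760
C(10,5)C(8,2) = 7056
C(10,6)C(8,1) = 1680
C(10,7)C(8,0) = 120
Total: 11760 + 7056 + 1680 + 120.

Final answer: 20616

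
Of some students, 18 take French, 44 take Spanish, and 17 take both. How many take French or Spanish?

|A union B| = |A| + |B| - |A intersect B| = 18 + 44 - 17.

Final answer: 45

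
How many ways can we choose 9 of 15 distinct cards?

C(15,9) = 15!/(9! x 6!).

Final answer: \binom{15}{9} = 5005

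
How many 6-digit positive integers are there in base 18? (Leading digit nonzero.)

These are the integers in [18^5, 18^6), so the count is 18^6 - 18^5 = 17 x 18^5.

Final answer: 32122656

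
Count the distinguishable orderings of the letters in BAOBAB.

Letters (A:2, B:3, O:1). Total letters: 6.
Permutations = 6!/(3! x 2!).

Final answer: 60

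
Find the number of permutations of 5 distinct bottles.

The number of ways to arrange 5 distinct objects is 5!.

Final answer: 5! = 120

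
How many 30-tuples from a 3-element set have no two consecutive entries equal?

Let g(n) count such strings. g(1) = 3, and each valid string of length n-1 extends in 2 ways (any symbol but the last), so g(n) = 2 g(n-1).
Total: g(30) = 3 x 2^29.

Final answer: 3 x 2^{29} = 1610612736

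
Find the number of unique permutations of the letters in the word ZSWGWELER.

Letters (E:2, G:1, L:1, R:1, S:1, W:2, Z:1). Total letters: 9.
Permutations = 9!/(2! x 2!).

Final answer: 90720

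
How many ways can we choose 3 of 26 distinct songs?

C(26,3) = 26!/(3! x 23!).

Final answer: \binom{26}{3} = 2600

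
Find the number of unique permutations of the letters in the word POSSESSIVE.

Letters (E:2, I:1, O:1, P:1, S:4, V:1). Total letters: 10.
Permutations = 10!/(4! x 2!).

Final answer: 75600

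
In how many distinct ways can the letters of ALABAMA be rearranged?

Letters (A:4, B:1, L:1, M:1). Total letters: 7.
Permutations = 7!/(4!).

Final answer: 210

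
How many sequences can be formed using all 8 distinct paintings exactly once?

The number of ways to arrange 8 distinct objects is 8!.

Final answer: 8! = 40320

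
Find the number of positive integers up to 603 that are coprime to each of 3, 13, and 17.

|div by 3|=201, |div by 13|=46, |div by 17|=35.
|div by 3&13|=15, |div by 3&17|=11, |div by 13&17|=2, |div by all|=0.
By inclusion-exclusion, divisible by at least one: 201+46+35-15-11-2+0 = 254.
Not divisible by any: 603 - 254.

Final answer: 349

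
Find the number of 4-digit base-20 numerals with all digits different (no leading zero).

First digit: 19 (nonzero). Second: 19 (not first). Third: 18, etc.
Total: 19 x 19 x 18 x 17.

Final answer: 110466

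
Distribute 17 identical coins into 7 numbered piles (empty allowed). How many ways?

Stars and bars: C(n+k-1, k-1) = C(23,6).

Final answer: C(23,6) = 100947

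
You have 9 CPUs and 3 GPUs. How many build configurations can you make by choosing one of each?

By the multiplication principle: 9 x 3.

Final answer: 27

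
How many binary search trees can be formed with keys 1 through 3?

This is counted by the nth Catalan number C_n. Here n = 3.
C_n = C(2n,n)/(n+1), so C_{3} = C(6,3)/4 = 20/4.

Final answer: C_{3} = 5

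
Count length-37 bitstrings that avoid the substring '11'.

Let a(n) count valid strings. If the last bit is 0 the prefix is any valid string of length n-1; if it is 1 the string must end in 01 with a valid prefix of length n-2. So a(n) = a(n-1) + a(n-2), a(1)=2, a(2)=3.
Building up term by term: a(1)=2, a(2)=3, a(3)=5, a(4)=8, a(5)=13, a(6)=21, a(7)=34, a(8)=55, a(9)=89, a(10)=144, a(11)=233, a(12)=377, a(13)=610, a(14)=987, a(15)=1597, a(16)=2584, a(17)=4181, a(18)=6765, a(19)=10946, a(20)=17711, a(21)=28657, a(22)=46368, a(23)=75025, a(24)=121393, a(25)=196418, a(26)=317811, a(27)=514229, a(28)=832040, a(29)=1346269, a(30)=2178309, a(31)=3524578, a(32)=5702887, a(33)=9227465, a(34)=14930352, a(35)=24157817, a(36)=39088169, a(37)=63245986.

Final answer: 63245986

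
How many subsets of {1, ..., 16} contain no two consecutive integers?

Condition on whether n belongs to the subset: if not, any valid subset of {1, ..., n-1} works (a(n-1)); if so, n-1 is excluded and the rest is a valid subset of {1, ..., n-2} (a(n-2)). Hence a(n) = a(n-1) + a(n-2), a(1)=2, a(2)=3.
Building up term by term: a(1)=2, a(2)=3, a(3)=5, a(4)=8, a(5)=13, a(6)=21, a(7)=34, a(8)=55, a(9)=89, a(10)=144, a(11)=233, a(12)=377, a(13)=610, a(14)=987, a(15)=1597, a(16)=2584.

Final answer: 2584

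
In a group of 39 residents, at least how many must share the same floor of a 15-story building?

There are 15 possible values for floor of a 15-story building. With 39 residents and 15 categories, by pigeonhole: ceiling(39/15).

Final answer: 3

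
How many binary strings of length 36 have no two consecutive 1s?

Let a(n) count valid strings. If the last bit is 0 the prefix is any valid string of length n-1; if it is 1 the string must end in 01 with a valid prefix of length n-2. So a(n) = a(n-1) + a(n-2), a(1)=2, a(2)=3.
Iterating the recurrence: a(1)=2, a(2)=3, a(3)=5, a(4)=8, a(5)=13, a(6)=21, a(7)=34, a(8)=55, a(9)=89, a(10)=144, a(11)=233, a(12)=377, a(13)=610, a(14)=987, a(15)=1597, a(16)=2584, a(17)=4181, a(18)=6765, a(19)=10946, a(20)=17711, a(21)=28657, a(22)=46368, a(23)=75025, a(24)=121393, a(25)=196418, a(26)=317811, a(27)=514229, a(28)=832040, a(29)=1346269, a(30)=2178309, a(31)=3524578, a(32)=5702887, a(33)=9227465, a(34)=14930352, a(35)=24157817, a(36)=39088169.

Final answer: 39088169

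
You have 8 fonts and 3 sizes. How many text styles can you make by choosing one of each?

By the multiplication principle: 8 x 3.

Final answer: 24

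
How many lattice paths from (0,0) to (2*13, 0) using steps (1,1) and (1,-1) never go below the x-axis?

Total monotonic paths to (13,13): C(26,13) = 10400600.
Paths that cross above y=x (reflection bijection): C(26,14) = 9657700.
Valid Dyck paths: 10400600 - 9657700.
(Equivalently, C_{13} = C(26,13)/14 = 10400600/14.)

Final answer: C_{13} = 742900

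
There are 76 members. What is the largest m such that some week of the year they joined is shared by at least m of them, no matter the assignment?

There are 52 possible values for week of the year they joined. With 76 members and 52 categories, by pigeonhole: ceiling(76/52).

Final answer: 2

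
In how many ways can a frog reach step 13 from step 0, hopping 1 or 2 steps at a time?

Condition on the final move: it is a 1-step (f(n-1) ways to get there) or a 2-step (f(n-2) ways), so f(n) = f(n-1) + f(n-2), with f(1)=1, f(2)=2.
Computing successive values: f(1)=1, f(2)=2, f(3)=3, f(4)=5, f(5)=8, f(6)=13, f(7)=21, f(8)=34, f(9)=55, f(10)=89, f(11)=144, f(12)=233, f(13)=377.

Final answer: 377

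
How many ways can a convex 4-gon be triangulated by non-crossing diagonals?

The structures are counted by the Catalan number C_n. Here n = 4 - 2 = 2.
Using C_0 = 1 and C_(k+1) = C_k x 2(2k+1)/(k+2), build up term by term: C_1=1, C_2=2.

Final answer: C_{2} = 2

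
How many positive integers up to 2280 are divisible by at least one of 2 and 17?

Multiples of 2: 1140. Multiples of 17: 134. Of both (lcm=34): 67.
By inclusion-exclusion: 1140 + 134 - 67.

Final answer: 1207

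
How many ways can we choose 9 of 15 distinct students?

C(15,9) = 15!/(9! x 6!).

Final answer: \binom{15}{9} = 5005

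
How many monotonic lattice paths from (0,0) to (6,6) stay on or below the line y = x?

Total monotonic paths to (6,6): C(12,6) = 924.
By the reflection principle, paths that go above the diagonal number C(12,7) = 792.
Valid Dyck paths: 924 - 792.
(Equivalently, C_{6} = C(12,6)/7 = 924/7.)

Final answer: C_{6} = 132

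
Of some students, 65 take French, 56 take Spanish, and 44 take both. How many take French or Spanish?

|A union B| = |A| + |B| - |A intersect B| = 65 + 56 - 44.

Final answer: 77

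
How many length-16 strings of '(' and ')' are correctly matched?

This is a standard Catalan-number count: the answer is C_n. Here n = 8 (pairs).
Using C_0 = 1 and C_(k+1) = C_k x 2(2k+1)/(k+2), build up term by term: C_1=1, C_2=2, C_3=5, C_4=14, C_5=42, C_6=132, C_7=429, C_8=1430.

Final answer: C_{8} = 1430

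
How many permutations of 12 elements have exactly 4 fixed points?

Choose which 4 elements are fixed: C(12,4) = 495.
Derange the remaining 8 using D(j) = (j-1)(D(j-1) + D(j-2)), D(0)=1, D(1)=0: D(2)=1, D(3)=2, D(4)=9, D(5)=44, D(6)=265, D(7)=1854, D(8)=14833.
Total: 495 x 14833.

Final answer: C(12,4) D(8) = 7342335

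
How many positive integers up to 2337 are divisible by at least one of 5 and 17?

Multiples of 5: 467. Multiples of 17: 137. Of both (lcm=85): 27.
By inclusion-exclusion: 467 + 137 - 27.

Final answer: 577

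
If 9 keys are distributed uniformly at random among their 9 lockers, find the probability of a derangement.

Derangements satisfy D(n) = (n-1)(D(n-1) + D(n-2)), starting from D(0)=1, D(1)=0.
Building up: D(2)=1, D(3)=2, D(4)=9, D(5)=44, D(6)=265, D(7)=1854, D(8)=14833, D(9)=133496.
Total arrangements: 9! = 362880.
Probability = D(9)/9! = 16687/45360.

Final answer: D(9)/9! = 133496/362880 = 0.367879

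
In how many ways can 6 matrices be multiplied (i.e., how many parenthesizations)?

This is a standard Catalan-number count: the answer is C_n. Here n = 6 - 1 = 5.
C_n = C(2n,n) - C(2n,n+1), so C_{5} = C(10,5) - C(10,6) = 252 - 210.

Final answer: C_{5} = 42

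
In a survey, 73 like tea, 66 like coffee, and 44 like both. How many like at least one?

|A union B| = |A| + |B| - |A intersect B| = 73 + 66 - 44.

Final answer: 95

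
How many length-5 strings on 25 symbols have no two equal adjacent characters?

Let g(n) count such strings. g(1) = 25, and each valid string of length n-1 extends in 24 ways (any symbol but the last), so g(n) = 24 g(n-1).
Total: g(5) = 25 x 24^4.

Final answer: 25 x 24^{4} = 8294400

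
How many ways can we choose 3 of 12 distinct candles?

C(12,3) = 12!/(3! x (12-3)!).

Final answer: C(12,3) = 220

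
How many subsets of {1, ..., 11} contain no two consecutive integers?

Condition on whether n belongs to the subset: if not, any valid subset of {1, ..., n-1} works (a(n-1)); if so, n-1 is excluded and the rest is a valid subset of {1, ..., n-2} (a(n-2)). Hence a(n) = a(n-1) + a(n-2), a(1)=2, a(2)=3.
Building up term by term: a(1)=2, a(2)=3, a(3)=5, a(4)=8, a(5)=13, a(6)=21, a(7)=34, a(8)=55, a(9)=89, a(10)=144, a(11)=233.

Final answer: 233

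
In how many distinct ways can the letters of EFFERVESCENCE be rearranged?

Letters (C:2, E:5, F:2, N:1, R:1, S:1, V:1). Total letters: 13.
Permutations = 13!/(5! x 2! x 2!).

Final answer: 12972960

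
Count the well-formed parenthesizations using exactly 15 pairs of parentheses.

This is counted by the nth Catalan number C_n. Here n = 15 (pairs).
Using C_0 = 1 and C_(k+1) = C_k x 2(2k+1)/(k+2), build up term by term: C_1=1, C_2=2, C_3=5, C_4=14, C_5=42, C_6=132, C_7=429, C_8=1430, C_9=4862, C_10=16796, C_11=58786, C_12=208012, C_13=742900, C_14=2674440, C_15=9694845.

Final answer: C_{15} = 9694845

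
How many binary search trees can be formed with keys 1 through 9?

This is counted by the nth Catalan number C_n. Here n = 9.
C_n = C(2n,n)/(n+1), so C_{9} = C(18,9)/10 = 48620/10.

Final answer: C_{9} = 4862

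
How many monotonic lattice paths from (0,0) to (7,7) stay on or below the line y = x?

Total monotonic paths to (7,7): C(14,7) = 3432.
Reflecting each bad path at its first crossing gives a bijection with paths to (6,8): C(14,8) = 3003.
Valid Dyck paths: 3432 - 3003.
(This is the Catalan number C_{7}.)

Final answer: C_{7} = 429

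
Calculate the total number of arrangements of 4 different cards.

The number of ways to arrange 4 distinct objects is 4!.

Final answer: 4! = 24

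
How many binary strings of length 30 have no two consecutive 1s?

Let a(n) count valid strings. If the last bit is 0 the prefix is any valid string of length n-1; if it is 1 the string must end in 01 with a valid prefix of length n-2. So a(n) = a(n-1) + a(n-2), a(1)=2, a(2)=3.
Computing successive values: a(1)=2, a(2)=3, a(3)=5, a(4)=8, a(5)=13, a(6)=21, a(7)=34, a(8)=55, a(9)=89, a(10)=144, a(11)=233, a(12)=377, a(13)=610, a(14)=987, a(15)=1597, a(16)=2584, a(17)=4181, a(18)=6765, a(19)=10946, a(20)=17711, a(21)=28657, a(22)=46368, a(23)=75025, a(24)=121393, a(25)=196418, a(26)=317811, a(27)=514229, a(28)=832040, a(29)=1346269, a(30)=2178309.

Final answer: 2178309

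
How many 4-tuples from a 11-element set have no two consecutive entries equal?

First character: 11 choices. Each subsequent: 10 choices (must differ from the previous one).
Total: 11 x 10^3.

Final answer: 11 x 10^{3} = 11000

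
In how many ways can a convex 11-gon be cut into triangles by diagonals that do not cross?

This is a standard Catalan-number count: the answer is C_n. Here n = 11 - 2 = 9.
Using C_0 = 1 and C_(k+1) = C_k x 2(2k+1)/(k+2), build up term by term: C_1=1, C_2=2, C_3=5, C_4=14, C_5=42, C_6=132, C_7=429, C_8=1430, C_9=4862.

Final answer: C_{9} = 4862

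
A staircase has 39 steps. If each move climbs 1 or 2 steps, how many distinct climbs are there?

Let f(n) be the number of climbs. Removing the last move (1 or 2 steps) gives f(n) = f(n-1) + f(n-2); base cases f(1)=1, f(2)=2.
Computing successive values: f(1)=1, f(2)=2, f(3)=3, f(4)=5, f(5)=8, f(6)=13, f(7)=21, f(8)=34, f(9)=55, f(10)=89, f(11)=144, f(12)=233, f(13)=377, f(14)=610, f(15)=987, f(16)=1597, f(17)=2584, f(18)=4181, f(19)=6765, f(20)=10946, f(21)=17711, f(22)=28657, f(23)=46368, f(24)=75025, f(25)=121393, f(26)=196418, f(27)=317811, f(28)=514229, f(29)=832040, f(30)=1346269, f(31)=2178309, f(32)=3524578, f(33)=5702887, f(34)=9227465, f(35)=14930352, f(36)=24157817, f(37)=39088169, f(38)=63245986, f(39)=102334155.

Final answer: 102334155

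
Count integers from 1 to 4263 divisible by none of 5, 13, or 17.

|div by 5|=852, |div by 13|=327, |div by 17|=250.
|div by 5&13|=65, |div by 5&17|=50, |div by 13&17|=19, |div by all|=3.
By inclusion-exclusion, divisible by at least one: 852+327+250-65-50-19+3 = 1298.
Not divisible by any: 4263 - 1298.

Final answer: 2965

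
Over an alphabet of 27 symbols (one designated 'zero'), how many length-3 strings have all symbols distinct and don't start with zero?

First digit: 26 (nonzero). Second: 26 (not first). Third: 25, etc.
Total: 26 x 26 x 25.

Final answer: 16900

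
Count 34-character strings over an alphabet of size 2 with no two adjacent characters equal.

Let g(n) count such strings. g(1) = 2, and each valid string of length n-1 extends in 1 ways (any symbol but the last), so g(n) = 1 g(n-1).
Total: g(34) = 2 x 1^33.

Final answer: 2 x 1^{33} = 2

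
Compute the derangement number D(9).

Use the recurrence D(n) = (n-1)(D(n-1) + D(n-2)) with D(0)=1, D(1)=0.
D(2) = 1 x (0 + 1) = 1
D(3) = 2 x (1 + 0) = 2
D(4) = 3 x (2 + 1) = 9
D(5) = 4 x (9 + 2) = 44
D(6) = 5 x (44 + 9) = 265
D(7) = 6 x (265 + 44) = 1854
D(8) = 7 x (1854 + 265) = 14833
D(9) = 8 x (D(8) + D(7)) = 8 x (14833 + 1854)

Final answer: D(9) = 133496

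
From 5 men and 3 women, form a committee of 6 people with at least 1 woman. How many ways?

Sum over valid woman counts:
C(3,1)C(5,5) = 3
C(3,2)C(5,4) = 15
C(3,3)C(5,3) = 10
Total: 3 + 15 + 10.

Final answer: 28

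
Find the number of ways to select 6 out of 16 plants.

C(16,6) = 16!/(6! x (16-6)!).

Final answer: C(16,6) = 8008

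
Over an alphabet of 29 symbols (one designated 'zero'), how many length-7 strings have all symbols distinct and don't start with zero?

First digit: 28 (nonzero). Second: 28 (not first). Third: 27, etc.
Total: 28 x 28 x 27 x 26 x 25 x 24 x 23.

Final answer: 7595078400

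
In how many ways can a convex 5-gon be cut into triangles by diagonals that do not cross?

This is counted by the nth Catalan number C_n. Here n = 5 - 2 = 3.
Using C_0 = 1 and C_(k+1) = C_k x 2(2k+1)/(k+2), build up term by term: C_1=1, C_2=2, C_3=5.

Final answer: C_{3} = 5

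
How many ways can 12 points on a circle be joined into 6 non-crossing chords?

The structures are counted by the Catalan number C_n. Here n = 12/2 = 6.
C_n = (2n)!/(n!(n+1)!), so C_{6} = 12!/(6! x 7!) = C(12,6)/7 = 924/7.

Final answer: C_{6} = 132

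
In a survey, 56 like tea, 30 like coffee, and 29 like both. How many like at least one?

|A union B| = |A| + |B| - |A intersect B| = 56 + 30 - 29.

Final answer: 57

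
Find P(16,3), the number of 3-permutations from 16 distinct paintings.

P(16,3) = 16!/(16-3)! = 16!/13!.

Final answer: P(16,3) = 3360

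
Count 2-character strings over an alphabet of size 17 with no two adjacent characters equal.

Let g(n) count such strings. g(1) = 17, and each valid string of length n-1 extends in 16 ways (any symbol but the last), so g(n) = 16 g(n-1).
Total: g(2) = 17 x 16^1.

Final answer: 17 x 16^{1} = 272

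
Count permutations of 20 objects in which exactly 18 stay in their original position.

Choose which 18 elements are fixed: C(20,18) = 190.
Derange the remaining 2 using D(j) = (j-1)(D(j-1) + D(j-2)), D(0)=1, D(1)=0: D(2)=1.
Total: 190 x 1.

Final answer: C(20,18) D(2) = 190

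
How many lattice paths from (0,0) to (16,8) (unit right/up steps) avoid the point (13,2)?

Total paths to (16,8): C(24,8) = 735471.
Paths through (13,2): C(15,2) x C(9,6) = 8820.
Avoiding (13,2): 735471 - 8820.

Final answer: 726651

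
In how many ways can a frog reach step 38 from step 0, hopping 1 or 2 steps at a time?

Let f(n) be the number of climbs. Removing the last move (1 or 2 steps) gives f(n) = f(n-1) + f(n-2); base cases f(1)=1, f(2)=2.
Building up term by term: f(1)=1, f(2)=2, f(3)=3, f(4)=5, f(5)=8, f(6)=13, f(7)=21, f(8)=34, f(9)=55, f(10)=89, f(11)=144, f(12)=233, f(13)=377, f(14)=610, f(15)=987, f(16)=1597, f(17)=2584, f(18)=4181, f(19)=6765, f(20)=10946, f(21)=17711, f(22)=28657, f(23)=46368, f(24)=75025, f(25)=121393, f(26)=196418, f(27)=317811, f(28)=514229, f(29)=832040, f(30)=1346269, f(31)=2178309, f(32)=3524578, f(33)=5702887, f(34)=9227465, f(35)=14930352, f(36)=24157817, f(37)=39088169, f(38)=63245986.

Final answer: 63245986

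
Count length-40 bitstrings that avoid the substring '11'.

Let a(n) count valid strings. If the last bit is 0 the prefix is any valid string of length n-1; if it is 1 the string must end in 01 with a valid prefix of length n-2. So a(n) = a(n-1) + a(n-2), a(1)=2, a(2)=3.
Building up term by term: a(1)=2, a(2)=3, a(3)=5, a(4)=8, a(5)=13, a(6)=21, a(7)=34, a(8)=55, a(9)=89, a(10)=144, a(11)=233, a(12)=377, a(13)=610, a(14)=987, a(15)=1597, a(16)=2584, a(17)=4181, a(18)=6765, a(19)=10946, a(20)=17711, a(21)=28657, a(22)=46368, a(23)=75025, a(24)=121393, a(25)=196418, a(26)=317811, a(27)=514229, a(28)=832040, a(29)=1346269, a(30)=2178309, a(31)=3524578, a(32)=5702887, a(33)=9227465, a(34)=14930352, a(35)=24157817, a(36)=39088169, a(37)=63245986, a(38)=102334155, a(39)=165580141, a(40)=267914296.

Final answer: 267914296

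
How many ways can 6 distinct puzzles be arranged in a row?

The number of ways to arrange 6 distinct objects is 6!.

Final answer: 6! = 720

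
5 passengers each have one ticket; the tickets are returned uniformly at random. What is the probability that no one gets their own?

D(n) = (n-1)(D(n-1) + D(n-2)), D(0)=1, D(1)=0.
Building up: D(2)=1, D(3)=2, D(4)=9, D(5)=44.
Total arrangements: 5! = 120.
Probability = D(5)/5! = 11/30.

Final answer: D(5)/5! = 44/120 = 0.366667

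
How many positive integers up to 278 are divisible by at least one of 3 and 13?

Multiples of 3: 92. Multiples of 13: 21. Of both (lcm=39): 7.
By inclusion-exclusion: 92 + 21 - 7.

Final answer: 106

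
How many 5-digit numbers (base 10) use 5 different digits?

First digit: 9 (not 0). Second: 9 (not first). Third: 8, etc.
Total: 9 x 9 x 8 x 7 x 6.

Final answer: 27216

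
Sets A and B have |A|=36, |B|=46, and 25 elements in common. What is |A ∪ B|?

|A union B| = |A| + |B| - |A intersect B| = 36 + 46 - 25.

Final answer: 57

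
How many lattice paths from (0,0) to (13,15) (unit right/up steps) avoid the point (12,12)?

Total paths to (13,15): C(28,15) = 37442160.
Paths through (12,12): C(24,12) x C(4,3) = 10816624.
Avoiding (12,12): 37442160 - 10816624.

Final answer: 26625536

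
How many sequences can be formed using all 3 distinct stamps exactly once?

The number of ways to arrange 3 distinct objects is 3!.

Final answer: 3! = 6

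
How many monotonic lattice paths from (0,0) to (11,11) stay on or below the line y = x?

Total monotonic paths to (11,11): C(22,11) = 705432.
A path is bad iff it touches y = x + 1; reflecting its initial segment maps bad paths bijectively onto all paths to (10,12), of which there are C(22,12) = 646646.
Valid Dyck paths: 705432 - 646646.
(Check: C(22,11) - C(22,12) = C(22,11)/12, the Catalan number C_{11}.)

Final answer: C_{11} = 58786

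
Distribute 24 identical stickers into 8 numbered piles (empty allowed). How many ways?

Stars and bars: C(n+k-1, k-1) = C(31,7).

Final answer: C(31,7) = 2629575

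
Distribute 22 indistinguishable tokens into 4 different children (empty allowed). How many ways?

Stars and bars: C(n+k-1, k-1) = C(25,3).

Final answer: C(25,3) = 2300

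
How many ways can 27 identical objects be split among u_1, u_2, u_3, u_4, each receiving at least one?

Substitute u'_i = u_i - 1 (so u'_i >= 0). Then sum u'_i = 27 - 4 = 23.
Stars and bars: C(23+4-1, 4-1) = C(26,3).

Final answer: C(26,3) = 2600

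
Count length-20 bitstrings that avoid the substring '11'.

A valid string ends in 0 (append to any length-(n-1) valid string) or in 01 (append to any length-(n-2) valid string), so a(n) = a(n-1) + a(n-2) with a(1)=2, a(2)=3.
Computing successive values: a(1)=2, a(2)=3, a(3)=5, a(4)=8, a(5)=13, a(6)=21, a(7)=34, a(8)=55, a(9)=89, a(10)=144, a(11)=233, a(12)=377, a(13)=610, a(14)=987, a(15)=1597, a(16)=2584, a(17)=4181, a(18)=6765, a(19)=10946, a(20)=17711.

Final answer: 17711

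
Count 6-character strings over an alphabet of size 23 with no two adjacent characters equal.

Let g(n) count such strings. g(1) = 23, and each valid string of length n-1 extends in 22 ways (any symbol but the last), so g(n) = 22 g(n-1).
Total: g(6) = 23 x 22^5.

Final answer: 23 x 22^{5} = 118533536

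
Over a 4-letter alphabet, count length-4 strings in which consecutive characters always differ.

Let g(n) count such strings. g(1) = 4, and each valid string of length n-1 extends in 3 ways (any symbol but the last), so g(n) = 3 g(n-1).
Total: g(4) = 4 x 3^3.

Final answer: 4 x 3^{3} = 108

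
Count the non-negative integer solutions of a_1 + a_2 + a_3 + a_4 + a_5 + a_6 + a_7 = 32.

Stars and bars with 32 stars and 6 bars:
C(32+7-1, 7-1) = C(38,6).

Final answer: C(38,6) = 2760681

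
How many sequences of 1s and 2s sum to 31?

Let f(n) count the ways. The last step is size 1 or 2, so f(n) = f(n-1) + f(n-2) with f(1)=1, f(2)=2.
Building up term by term: f(1)=1, f(2)=2, f(3)=3, f(4)=5, f(5)=8, f(6)=13, f(7)=21, f(8)=34, f(9)=55, f(10)=89, f(11)=144, f(12)=233, f(13)=377, f(14)=610, f(15)=987, f(16)=1597, f(17)=2584, f(18)=4181, f(19)=6765, f(20)=10946, f(21)=17711, f(22)=28657, f(23)=46368, f(24)=75025, f(25)=121393, f(26)=196418, f(27)=317811, f(28)=514229, f(29)=832040, f(30)=1346269, f(31)=2178309.

Final answer: 2178309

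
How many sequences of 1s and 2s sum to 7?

Let f(n) be the number of climbs. Removing the last move (1 or 2 steps) gives f(n) = f(n-1) + f(n-2); base cases f(1)=1, f(2)=2.
Iterating the recurrence: f(1)=1, f(2)=2, f(3)=3, f(4)=5, f(5)=8, f(6)=13, f(7)=21.

Final answer: 21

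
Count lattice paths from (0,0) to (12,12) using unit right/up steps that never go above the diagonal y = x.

Total monotonic paths to (12,12): C(24,12) = 2704156.
By the reflection principle, paths that go above the diagonal number C(24,13) = 2496144.
Valid Dyck paths: 2704156 - 2496144.
(Equivalently, C_{12} = C(24,12)/13 = 2704156/13.)

Final answer: C_{12} = 208012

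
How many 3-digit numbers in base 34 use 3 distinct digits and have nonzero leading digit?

First digit: 33 (nonzero). Second: 33 (not first). Third: 32, etc.
Total: 33 x 33 x 32.

Final answer: 34848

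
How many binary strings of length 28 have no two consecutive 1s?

Let a(n) count valid strings. If the last bit is 0 the prefix is any valid string of length n-1; if it is 1 the string must end in 01 with a valid prefix of length n-2. So a(n) = a(n-1) + a(n-2), a(1)=2, a(2)=3.
Building up term by term: a(1)=2, a(2)=3, a(3)=5, a(4)=8, a(5)=13, a(6)=21, a(7)=34, a(8)=55, a(9)=89, a(10)=144, a(11)=233, a(12)=377, a(13)=610, a(14)=987, a(15)=1597, a(16)=2584, a(17)=4181, a(18)=6765, a(19)=10946, a(20)=17711, a(21)=28657, a(22)=46368, a(23)=75025, a(24)=121393, a(25)=196418, a(26)=317811, a(27)=514229, a(28)=832040.

Final answer: 832040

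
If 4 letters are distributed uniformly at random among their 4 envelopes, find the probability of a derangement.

Use the recurrence D(n) = (n-1)(D(n-1) + D(n-2)) with D(0)=1, D(1)=0.
Building up: D(2)=1, D(3)=2, D(4)=9.
Total arrangements: 4! = 24.
Probability = D(4)/4! = 3/8.

Final answer: D(4)/4! = 9/24 = 0.375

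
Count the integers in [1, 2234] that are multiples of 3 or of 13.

Multiples of 3: 744. Multiples of 13: 171. Of both (lcm=39): 57.
By inclusion-exclusion: 744 + 171 - 57.

Final answer: 858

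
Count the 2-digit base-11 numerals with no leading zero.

In base 11, the leading digit has 10 choices (1..10); each of the remaining 1 digits has 11 choices.
Total: 10 x 11^1.

Final answer: 110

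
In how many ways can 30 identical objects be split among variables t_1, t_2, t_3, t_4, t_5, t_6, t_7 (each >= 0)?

Stars and bars with 30 stars and 6 bars:
C(30+7-1, 7-1) = C(36,6).

Final answer: C(36,6) = 1947792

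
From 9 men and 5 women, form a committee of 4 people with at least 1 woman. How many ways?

Sum over valid woman counts:
C(5,1)C(9,3) = 420
C(5,2)C(9,2) = 360
C(5,3)C(9,1) = 90
C(5,4)C(9,0) = 5
Total: 420 + 360 + 90 + 5.

Final answer: 875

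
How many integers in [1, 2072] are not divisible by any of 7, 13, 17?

|div by 7|=296, |div by 13|=159, |div by 17|=121.
|div by 7&13|=22, |div by 7&17|=17, |div by 13&17|=9, |div by all|=1.
By inclusion-exclusion, divisible by at least one: 296+159+121-22-17-9+1 = 529.
Not divisible by any: 2072 - 529.

Final answer: 1543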